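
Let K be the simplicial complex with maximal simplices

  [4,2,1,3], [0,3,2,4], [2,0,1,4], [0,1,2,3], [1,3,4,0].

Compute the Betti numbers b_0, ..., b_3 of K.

Take the total order 0 < 1 < 2 < 3 < 4 on the vertex set. Then K (dimension 3) consists of the simplices:

  0-simplices (5): [0], [1], [2], [3], [4]
  1-simplices (10): [0,1], [0,2], [0,3], [0,4], [1,2], [1,3], [1,4], [2,3], [2,4], [3,4]
  2-simplices (10): [0,1,2], [0,1,3], [0,1,4], [0,2,3], [0,2,4], [0,3,4], [1,2,3], [1,2,4], [1,3,4], [2,3,4]
  3-simplices (5): [0,1,2,3], [0,1,2,4], [0,1,3,4], [0,2,3,4], [1,2,3,4]

so the chain groups are C_0 ≅ Z^5, C_1 ≅ Z^10, C_2 ≅ Z^10, C_3 ≅ Z^5.

Boundary ∂_1: C_1 → C_0 is given by ∂[p,q] = [q] − [p].
This gives a 5×10 integer matrix of rank 4; reducing to Smith normal form yields diagonal entries (1,1,1,1).

∂_2: C_2 → C_1 sends each 2-simplex [p,q,r] to [q,r] − [p,r] + [p,q]. For instance
  ∂[0,1,2] = [1,2] − [0,2] + [0,1],
  ∂[0,3,4] = [3,4] − [0,4] + [0,3].
The resulting 10×10 matrix has rank 6, and its Smith normal form has invariant factors (1,1,1,1,1,1).

Boundary ∂_3: C_3 → C_2 sends each 3-simplex σ to the alternating sum Σ_i (−1)^i (σ with its i-th vertex removed). For instance
  ∂[0,1,2,4] = [1,2,4] − [0,2,4] + [0,1,4] − [0,1,2],
  ∂[0,1,2,3] = [1,2,3] − [0,2,3] + [0,1,3] − [0,1,2].
The 10×5 boundary matrix has rank 4 and Smith normal form diag(1,1,1,1).

Reading off H_k = ker ∂_k / im ∂_{k+1}:

  H_0: rank C_0 − rank ∂_1 = 5 − 4 = 1, and the invariant factors of ∂_1 are all 1, so H_0 ≅ Z.
  H_1: rank ker ∂_1 − rank ∂_2 = (10 − 4) − 6 = 0, and the invariant factors of ∂_2 are all 1, so H_1 ≅ 0.
  H_2: rank ker ∂_2 − rank ∂_3 = (10 − 6) − 4 = 0, and the invariant factors of ∂_3 are all 1, so H_2 ≅ 0.
  H_3: rank ker ∂_3 − rank ∂_4 = (5 − 4) − 0 = 1, and there is no ∂_4, so H_3 ≅ Z.

(K is a triangulation of the 3-sphere S^3.)

Hence the Betti numbers are b_0 = 1, b_1 = 0, b_2 = 0, b_3 = 1.

b_0 = 1, b_1 = 0, b_2 = 0, b_3 = 1.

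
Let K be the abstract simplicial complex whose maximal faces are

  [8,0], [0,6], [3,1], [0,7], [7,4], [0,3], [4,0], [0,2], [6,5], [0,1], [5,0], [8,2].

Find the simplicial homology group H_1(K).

K has 9 vertices, 12 edges.
rank ∂_1 = 8, rank ∂_2 = 0 ⇒ b_1 = 12 − 8 − 0 = 4. So H_1 = Z^4.

H_1 ≅ Z^4.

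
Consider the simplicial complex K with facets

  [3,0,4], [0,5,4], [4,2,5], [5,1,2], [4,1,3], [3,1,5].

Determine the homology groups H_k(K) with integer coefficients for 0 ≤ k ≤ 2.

Order the vertices as 0 < 1 < 2 < 3 < 4 < 5. Listing each simplex with vertices in this order, K has dimension 2 with simplices:

  0-simplices (6): [0], [1], [2], [3], [4], [5]
  1-simplices (12): [0,3], [0,4], [0,5], [1,2], [1,3], [1,4], [1,5], [2,4], [2,5], [3,4], [3,5], [4,5]
  2-simplices (6): [0,3,4], [0,4,5], [1,2,5], [1,3,4], [1,3,5], [2,4,5]

Hence C_0 ≅ Z^6, C_1 ≅ Z^12, C_2 ≅ Z^6.

Boundary ∂_1: C_1 → C_0 sends each edge [p,q] (with p < q) to q − p. For instance
  ∂[1,5] = [5] − [1].
The resulting 6×12 matrix has rank 5, and its Smith normal form has invariant factors (1,1,1,1,1).

Boundary ∂_2: C_2 → C_1 sends each 2-simplex [p,q,r] to [q,r] − [p,r] + [p,q]. For instance
  ∂[0,4,5] = [4,5] − [0,5] + [0,4],
  ∂[0,3,4] = [3,4] − [0,4] + [0,3].
The resulting 12×6 matrix has rank 6, and its Smith normal form has invariant factors (1,1,1,1,1,1).

Now H_k = ker ∂_k / im ∂_{k+1}, so:

  H_0: rank C_0 − rank ∂_1 = 6 − 5 = 1, and the invariant factors of ∂_1 are all 1, so H_0 ≅ Z.
  H_1: rank ker ∂_1 − rank ∂_2 = (12 − 5) − 6 = 1, and the invariant factors of ∂_2 are all 1, so H_1 ≅ Z.
  H_2: rank ker ∂_2 − rank ∂_3 = (6 − 6) − 0 = 0, and there is no ∂_3, so H_2 ≅ 0.

H_0 ≅ Z,  H_1 ≅ Z,  H_2 = 0.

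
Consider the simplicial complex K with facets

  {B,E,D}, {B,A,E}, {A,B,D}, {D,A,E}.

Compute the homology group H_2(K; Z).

H_2 ≅ Z.

K has 4 vertices, 6 edges, 4 triangles.
rank ∂_2 = 3, rank ∂_3 = 0 ⇒ b_2 = 4 − 3 − 0 = 1. So H_2 ≅ Z.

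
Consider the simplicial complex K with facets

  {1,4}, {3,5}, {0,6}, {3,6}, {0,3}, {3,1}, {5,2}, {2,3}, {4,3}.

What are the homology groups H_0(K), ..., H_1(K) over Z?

H_0 ≅ Z,  H_1 ≅ Z^3.

Order the vertices as 0 < 1 < 2 < 3 < 4 < 5 < 6. Listing each simplex with vertices in this order, K has dimension 1 with simplices:

  0-simplices (7): [0], [1], [2], [3], [4], [5], [6]
  1-simplices (9): [0,3], [0,6], [1,3], [1,4], [2,3], [2,5], [3,4], [3,5], [3,6]

so the chain groups are C_0 ≅ Z^7, C_1 ≅ Z^9.

Boundary ∂_1: C_1 → C_0 maps an edge to its endpoints' difference, ∂[p,q] = q − p.
The resulting 7×9 matrix has rank 6, and its Smith normal form has invariant factors (1,1,1,1,1,1).

Computing H_k = (kernel of ∂_k) / (image of ∂_{k+1}):

  H_0: rank C_0 − rank ∂_1 = 7 − 6 = 1, and the invariant factors of ∂_1 are all 1, so H_0 ≅ Z.
  H_1: rank ker ∂_1 − rank ∂_2 = (9 − 6) − 0 = 3, and there is no ∂_2, so H_1 ≅ Z^3.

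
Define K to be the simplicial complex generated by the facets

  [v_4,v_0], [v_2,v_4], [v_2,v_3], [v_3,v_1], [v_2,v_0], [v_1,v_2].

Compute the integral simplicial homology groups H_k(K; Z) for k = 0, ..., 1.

Take the total order v_0 < v_1 < v_2 < v_3 < v_4 on the vertex set. Then K (dimension 1) consists of the simplices:

  0-simplices (5): [v_0], [v_1], [v_2], [v_3], [v_4]
  1-simplices (6): [v_0,v_2], [v_0,v_4], [v_1,v_2], [v_1,v_3], [v_2,v_3], [v_2,v_4]

so the chain groups are C_0 ≅ Z^5, C_1 ≅ Z^6.

Boundary ∂_1: C_1 → C_0 maps an edge to its endpoints' difference, ∂[p,q] = q − p.
The 5×6 boundary matrix has rank 4 and Smith normal form diag(1,1,1,1).

From H_k ≅ ker(∂_k) / im(∂_{k+1}) we obtain:

  H_0: rank C_0 − rank ∂_1 = 5 − 4 = 1, and the invariant factors of ∂_1 are all 1, so H_0 ≅ Z.
  H_1: rank ker ∂_1 − rank ∂_2 = (6 − 4) − 0 = 2, and there is no ∂_2, so H_1 ≅ Z^2.

As a check, the Euler characteristic is 5 − 6 = -1, which agrees with 1 − 2 = -1.

H_0 ≅ Z,  H_1 ≅ Z^2.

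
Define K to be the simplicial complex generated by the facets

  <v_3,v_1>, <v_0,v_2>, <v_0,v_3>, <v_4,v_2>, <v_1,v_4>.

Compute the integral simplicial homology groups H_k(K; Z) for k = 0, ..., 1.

Fix the vertex order v_0 < v_1 < v_2 < v_3 < v_4 and write every simplex with vertices in increasing order. Then dim K = 1 and the simplices of K are:

  0-simplices (5): [v_0], [v_1], [v_2], [v_3], [v_4]
  1-simplices (5): [v_0,v_2], [v_0,v_3], [v_1,v_3], [v_1,v_4], [v_2,v_4]

giving chain groups C_0 ≅ Z^5, C_1 ≅ Z^5.

Boundary ∂_1: C_1 → C_0 is given by ∂[p,q] = [q] − [p].
The resulting 5×5 matrix has rank 4, and its Smith normal form has invariant factors (1,1,1,1).

Now H_k = ker ∂_k / im ∂_{k+1}, so:

  H_0: rank C_0 − rank ∂_1 = 5 − 4 = 1, and the invariant factors of ∂_1 are all 1, so H_0 = Z.
  H_1: rank ker ∂_1 − rank ∂_2 = (5 − 4) − 0 = 1, and there is no ∂_2, so H_1 = Z.

As a check, the Euler characteristic is 5 − 5 = 0, which agrees with 1 − 1 = 0.

H_0 = Z,  H_1 = Z.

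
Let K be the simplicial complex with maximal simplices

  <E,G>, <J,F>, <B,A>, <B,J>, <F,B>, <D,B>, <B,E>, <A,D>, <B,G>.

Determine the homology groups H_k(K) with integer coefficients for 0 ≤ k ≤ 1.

K has 7 vertices, 9 edges.
rank ∂_0 = 0, rank ∂_1 = 6 ⇒ b_0 = 7 − 0 − 6 = 1; all invariant factors of ∂_1 are 1 so no torsion. So H_0 ≅ Z.
rank ∂_1 = 6, rank ∂_2 = 0 ⇒ b_1 = 9 − 6 − 0 = 3. So H_1 ≅ Z^3.

H_0 = Z,  H_1 = Z^3.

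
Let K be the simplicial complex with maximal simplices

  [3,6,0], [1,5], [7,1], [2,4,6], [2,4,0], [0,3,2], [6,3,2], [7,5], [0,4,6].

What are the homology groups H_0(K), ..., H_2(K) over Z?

Take the total order 0 < 1 < 2 < 3 < 4 < 5 < 6 < 7 on the vertex set. Then K (dimension 2) consists of the simplices:

  0-simplices (8): [0], [1], [2], [3], [4], [5], [6], [7]
  1-simplices (12): [0,2], [0,3], [0,4], [0,6], [1,5], [1,7], [2,3], [2,4], [2,6], [3,6], [4,6], [5,7]
  2-simplices (6): [0,2,3], [0,2,4], [0,3,6], [0,4,6], [2,3,6], [2,4,6]

Hence C_0 ≅ Z^8, C_1 ≅ Z^12, C_2 ≅ Z^6.

∂_1: C_1 → C_0 sends each edge [p,q] (with p < q) to q − p. For instance
  ∂[2,3] = [3] − [2].
As a 8×12 matrix over Z this has rank 6, with invariant factors (1,1,1,1,1,1).

Boundary ∂_2: C_2 → C_1 acts by ∂[p,q,r] = [q,r] − [p,r] + [p,q]. For instance
  ∂[0,4,6] = [4,6] − [0,6] + [0,4],
  ∂[2,4,6] = [4,6] − [2,6] + [2,4].
As a 12×6 matrix over Z this has rank 5, with invariant factors (1,1,1,1,1).

Reading off H_k = ker ∂_k / im ∂_{k+1}:

  H_0: rank C_0 − rank ∂_1 = 8 − 6 = 2, and the invariant factors of ∂_1 are all 1, so H_0 = Z^2.
  H_1: rank ker ∂_1 − rank ∂_2 = (12 − 6) − 5 = 1, and the invariant factors of ∂_2 are all 1, so H_1 = Z.
  H_2: rank ker ∂_2 − rank ∂_3 = (6 − 5) − 0 = 1, and there is no ∂_3, so H_2 = Z.

H_0 ≅ Z^2,  H_1 ≅ Z,  H_2 ≅ Z.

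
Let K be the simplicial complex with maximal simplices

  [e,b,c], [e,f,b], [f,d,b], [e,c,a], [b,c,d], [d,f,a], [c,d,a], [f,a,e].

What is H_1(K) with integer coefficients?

H_1 = 0.

We work with the vertex ordering a < b < c < d < e < f. The simplices of K, each written with vertices in increasing order, are:

  0-simplices (6): a, b, c, d, e, f
  1-simplices (12): ac, ad, ae, af, bc, bd, be, bf, cd, ce, df, ef
  2-simplices (8): acd, ace, adf, aef, bcd, bce, bdf, bef

Hence C_0 ≅ Z^6, C_1 ≅ Z^12, C_2 ≅ Z^8.

∂_1: C_1 → C_0 is given by ∂[p,q] = [q] − [p].
The resulting 6×12 matrix has rank 5, and its Smith normal form has invariant factors (1,1,1,1,1).

Boundary ∂_2: C_2 → C_1 sends each 2-simplex [p,q,r] to [q,r] − [p,r] + [p,q]. For instance
  ∂bcd = cd − bd + bc,
  ∂bdf = df − bf + bd.
The resulting 12×8 matrix has rank 7, and its Smith normal form has invariant factors (1,1,1,1,1,1,1).

Computing H_k = (kernel of ∂_k) / (image of ∂_{k+1}):

  H_1: rank ker ∂_1 − rank ∂_2 = (12 − 5) − 7 = 0, and the invariant factors of ∂_2 are all 1, so H_1 ≅ 0.

(K is a triangulation of the 2-sphere S^2.)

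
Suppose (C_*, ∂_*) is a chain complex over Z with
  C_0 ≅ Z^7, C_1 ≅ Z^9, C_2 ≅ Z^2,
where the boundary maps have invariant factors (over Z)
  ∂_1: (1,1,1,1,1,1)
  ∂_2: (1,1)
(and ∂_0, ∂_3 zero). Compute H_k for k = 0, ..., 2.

H_0: b_0 = 7 − 0 − 6 = 1; torsion from ∂_1 factors > 1: none. So H_0 ≅ Z.
H_1: b_1 = 9 − 6 − 2 = 1; torsion from ∂_2 factors > 1: none. So H_1 ≅ Z.
H_2: b_2 = 2 − 2 − 0 = 0; torsion from ∂_3 factors > 1: none. So H_2 ≅ 0.

H_0 ≅ Z,  H_1 ≅ Z,  H_2 = 0.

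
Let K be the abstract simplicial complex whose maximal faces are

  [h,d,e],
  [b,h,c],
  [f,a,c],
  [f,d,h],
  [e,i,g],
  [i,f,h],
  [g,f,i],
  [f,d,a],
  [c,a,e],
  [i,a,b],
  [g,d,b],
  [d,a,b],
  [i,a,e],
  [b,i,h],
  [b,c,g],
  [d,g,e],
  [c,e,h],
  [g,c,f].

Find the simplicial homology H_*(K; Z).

Fix the vertex order a < b < c < d < e < f < g < h < i and write every simplex with vertices in increasing order. Then dim K = 2 and the simplices of K are:

  0-simplices (9): a, b, c, d, e, f, g, h, i
  1-simplices (27): ab, ac, ad, ae, af, ai, bc, bd, bg, bh, bi, ce, cf, cg, ch, de, df, dg, dh, eg, eh, ei, fg, fh, fi, gi, hi
  2-simplices (18): abd, abi, ace, acf, adf, aei, bcg, bch, bdg, bhi, ceh, cfg, deg, deh, dfh, egi, fgi, fhi

so the chain groups are C_0 ≅ Z^9, C_1 ≅ Z^27, C_2 ≅ Z^18.

The boundary map ∂_1: C_1 → C_0 is given by ∂[p,q] = [q] − [p]. For instance
  ∂bc = c − b.
The resulting 9×27 matrix has rank 8, and its Smith normal form has invariant factors (1,1,1,1,1,1,1,1).

The boundary map ∂_2: C_2 → C_1 sends each 2-simplex [p,q,r] to [q,r] − [p,r] + [p,q]. For instance
  ∂deg = eg − dg + de,
  ∂bdg = dg − bg + bd.
This gives a 27×18 integer matrix of rank 17; reducing to Smith normal form yields diagonal entries (1,1,1,1,1,1,1,1,1,1,1,1,1,1,1,1,1).

Computing H_k = (kernel of ∂_k) / (image of ∂_{k+1}):

  H_0: rank C_0 − rank ∂_1 = 9 − 8 = 1, and the invariant factors of ∂_1 are all 1, so H_0 = Z.
  H_1: rank ker ∂_1 − rank ∂_2 = (27 − 8) − 17 = 2, and the invariant factors of ∂_2 are all 1, so H_1 = Z^2.
  H_2: rank ker ∂_2 − rank ∂_3 = (18 − 17) − 0 = 1, and there is no ∂_3, so H_2 = Z.

(K is a triangulation of the torus T^2.)

H_0 ≅ Z,  H_1 ≅ Z^2,  H_2 ≅ Z.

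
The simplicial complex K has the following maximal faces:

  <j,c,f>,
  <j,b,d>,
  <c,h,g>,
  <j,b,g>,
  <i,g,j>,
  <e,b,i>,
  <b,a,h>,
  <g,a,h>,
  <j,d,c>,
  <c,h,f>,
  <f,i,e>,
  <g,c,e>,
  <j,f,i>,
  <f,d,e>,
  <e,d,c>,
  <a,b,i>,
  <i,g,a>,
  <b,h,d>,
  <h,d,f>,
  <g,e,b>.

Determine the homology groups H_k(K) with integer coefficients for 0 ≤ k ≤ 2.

Order the vertices as a < b < c < d < e < f < g < h < i < j. Listing each simplex with vertices in this order, K has dimension 2 with simplices:

  0-simplices (10): a, b, c, d, e, f, g, h, i, j
  1-simplices (30): ab, ag, ah, ai, bd, be, bg, bh, bi, bj, cd, ce, cf, cg, ch, cj, de, df, dh, dj, ef, eg, ei, fh, fi, fj, gh, gi, gj, ij
  2-simplices (20): abh, abi, agh, agi, bdh, bdj, beg, bei, bgj, cde, cdj, ceg, cfh, cfj, cgh, def, dfh, efi, fij, gij

giving chain groups C_0 ≅ Z^10, C_1 ≅ Z^30, C_2 ≅ Z^20.

∂_1: C_1 → C_0 is given by ∂[p,q] = [q] − [p]. For instance
  ∂ij = j − i.
The resulting 10×30 matrix has rank 9, and its Smith normal form has invariant factors (1,1,1,1,1,1,1,1,1).

The boundary map ∂_2: C_2 → C_1 acts by ∂[p,q,r] = [q,r] − [p,r] + [p,q]. For instance
  ∂def = ef − df + de,
  ∂efi = fi − ei + ef.
The 30×20 boundary matrix has rank 20 and Smith normal form diag(1,1,1,1,1,1,1,1,1,1,1,1,1,1,1,1,1,1,1,2).

Reading off H_k = ker ∂_k / im ∂_{k+1}:

  H_0: rank C_0 − rank ∂_1 = 10 − 9 = 1, and the invariant factors of ∂_1 are all 1, so H_0 ≅ Z.
  H_1: rank ker ∂_1 − rank ∂_2 = (30 − 9) − 20 = 1, and ∂_2 has invariant factor 2 > 1, so H_1 ≅ Z × Z/2.
  H_2: rank ker ∂_2 − rank ∂_3 = (20 − 20) − 0 = 0, and there is no ∂_3, so H_2 ≅ 0.

H_0 ≅ Z,  H_1 ≅ Z × Z/2,  H_2 = 0.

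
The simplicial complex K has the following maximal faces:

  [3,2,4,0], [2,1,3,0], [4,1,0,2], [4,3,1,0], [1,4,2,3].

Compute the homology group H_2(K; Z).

H_2 = 0.

K has 5 vertices, 10 edges, 10 triangles, 5 3-simplices.
rank ∂_2 = 6, rank ∂_3 = 4 ⇒ b_2 = 10 − 6 − 4 = 0; all invariant factors of ∂_3 are 1 so no torsion. So H_2 = 0.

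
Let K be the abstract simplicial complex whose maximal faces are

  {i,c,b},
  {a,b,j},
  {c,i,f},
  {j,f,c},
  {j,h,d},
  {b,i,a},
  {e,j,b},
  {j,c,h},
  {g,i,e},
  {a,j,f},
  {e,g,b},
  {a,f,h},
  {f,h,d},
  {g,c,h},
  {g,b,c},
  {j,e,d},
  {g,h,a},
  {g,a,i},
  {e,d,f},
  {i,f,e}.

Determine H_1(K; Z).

H_1 ≅ Z ⊕ Z_2.

K has 10 vertices, 30 edges, 20 triangles.
rank ∂_1 = 9, rank ∂_2 = 20 ⇒ b_1 = 30 − 9 − 20 = 1; ∂_2 has invariant factor(s) [2] giving torsion. So H_1 ≅ Z ⊕ Z_2.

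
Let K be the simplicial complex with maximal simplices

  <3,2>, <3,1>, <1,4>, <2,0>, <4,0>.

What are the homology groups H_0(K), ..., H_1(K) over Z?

Fix the vertex order 0 < 1 < 2 < 3 < 4 and write every simplex with vertices in increasing order. Then dim K = 1 and the simplices of K are:

  0-simplices (5): [0], [1], [2], [3], [4]
  1-simplices (5): [0,2], [0,4], [1,3], [1,4], [2,3]

Hence C_0 ≅ Z^5, C_1 ≅ Z^5.

The boundary map ∂_1: C_1 → C_0 is given by ∂[p,q] = [q] − [p]. For instance
  ∂[0,4] = [4] − [0].
The 5×5 boundary matrix has rank 4 and Smith normal form diag(1,1,1,1).

Now H_k = ker ∂_k / im ∂_{k+1}, so:

  H_0: rank C_0 − rank ∂_1 = 5 − 4 = 1, and the invariant factors of ∂_1 are all 1, so H_0 ≅ Z.
  H_1: rank ker ∂_1 − rank ∂_2 = (5 − 4) − 0 = 1, and there is no ∂_2, so H_1 ≅ Z.

H_0 ≅ Z,  H_1 ≅ Z.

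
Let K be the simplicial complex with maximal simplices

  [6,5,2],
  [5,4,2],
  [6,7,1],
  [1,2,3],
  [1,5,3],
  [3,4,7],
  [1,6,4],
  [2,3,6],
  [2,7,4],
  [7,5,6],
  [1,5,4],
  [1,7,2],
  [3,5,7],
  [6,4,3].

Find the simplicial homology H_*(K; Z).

K has 7 vertices, 21 edges, 14 triangles.
rank ∂_0 = 0, rank ∂_1 = 6 ⇒ b_0 = 7 − 0 − 6 = 1; all invariant factors of ∂_1 are 1 so no torsion. So H_0 = Z.
rank ∂_1 = 6, rank ∂_2 = 13 ⇒ b_1 = 21 − 6 − 13 = 2; all invariant factors of ∂_2 are 1 so no torsion. So H_1 = Z^2.
rank ∂_2 = 13, rank ∂_3 = 0 ⇒ b_2 = 14 − 13 − 0 = 1. So H_2 = Z.

H_0 ≅ Z,  H_1 ≅ Z^2,  H_2 ≅ Z.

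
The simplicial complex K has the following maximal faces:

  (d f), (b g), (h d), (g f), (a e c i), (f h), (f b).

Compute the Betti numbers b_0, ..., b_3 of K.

b_0 = 2, b_1 = 2, b_2 = 0, b_3 = 0.

K has 9 vertices, 12 edges, 4 triangles, 1 3-simplex.
rank ∂_0 = 0, rank ∂_1 = 7 ⇒ b_0 = 9 − 0 − 7 = 2; all invariant factors of ∂_1 are 1 so no torsion. So H_0 ≅ Z^2.
rank ∂_1 = 7, rank ∂_2 = 3 ⇒ b_1 = 12 − 7 − 3 = 2; all invariant factors of ∂_2 are 1 so no torsion. So H_1 ≅ Z^2.
rank ∂_2 = 3, rank ∂_3 = 1 ⇒ b_2 = 4 − 3 − 1 = 0; all invariant factors of ∂_3 are 1 so no torsion. So H_2 ≅ 0.
rank ∂_3 = 1, rank ∂_4 = 0 ⇒ b_3 = 1 − 1 − 0 = 0. So H_3 ≅ 0.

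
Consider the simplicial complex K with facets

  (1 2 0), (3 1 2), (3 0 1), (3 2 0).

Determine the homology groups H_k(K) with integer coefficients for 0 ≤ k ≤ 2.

H_0 ≅ Z,  H_1 = 0,  H_2 ≅ Z.

Take the total order 0 < 1 < 2 < 3 on the vertex set. Then K (dimension 2) consists of the simplices:

  0-simplices (4): [0], [1], [2], [3]
  1-simplices (6): [0,1], [0,2], [0,3], [1,2], [1,3], [2,3]
  2-simplices (4): [0,1,2], [0,1,3], [0,2,3], [1,2,3]

so the chain groups are C_0 ≅ Z^4, C_1 ≅ Z^6, C_2 ≅ Z^4.

The boundary map ∂_1: C_1 → C_0 maps an edge to its endpoints' difference, ∂[p,q] = q − p. For instance
  ∂[0,2] = [2] − [0].
The resulting 4×6 matrix has rank 3, and its Smith normal form has invariant factors (1,1,1).

The boundary map ∂_2: C_2 → C_1 acts by ∂[p,q,r] = [q,r] − [p,r] + [p,q]. For instance
  ∂[0,1,2] = [1,2] − [0,2] + [0,1],
  ∂[1,2,3] = [2,3] − [1,3] + [1,2].
This gives a 6×4 integer matrix of rank 3; reducing to Smith normal form yields diagonal entries (1,1,1).

Reading off H_k = ker ∂_k / im ∂_{k+1}:

  H_0: rank C_0 − rank ∂_1 = 4 − 3 = 1, and the invariant factors of ∂_1 are all 1, so H_0 = Z.
  H_1: rank ker ∂_1 − rank ∂_2 = (6 − 3) − 3 = 0, and the invariant factors of ∂_2 are all 1, so H_1 = 0.
  H_2: rank ker ∂_2 − rank ∂_3 = (4 − 3) − 0 = 1, and there is no ∂_3, so H_2 = Z.

(K is a triangulation of the 2-sphere S^2.)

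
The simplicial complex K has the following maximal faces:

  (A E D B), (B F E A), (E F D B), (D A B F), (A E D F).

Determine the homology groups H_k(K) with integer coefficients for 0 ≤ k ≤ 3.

Take the total order A < B < D < E < F on the vertex set. Then K (dimension 3) consists of the simplices:

  0-simplices (5): A, B, D, E, F
  1-simplices (10): AB, AD, AE, AF, BD, BE, BF, DE, DF, EF
  2-simplices (10): ABD, ABE, ABF, ADE, ADF, AEF, BDE, BDF, BEF, DEF
  3-simplices (5): ABDE, ABDF, ABEF, ADEF, BDEF

so the chain groups are C_0 ≅ Z^5, C_1 ≅ Z^10, C_2 ≅ Z^10, C_3 ≅ Z^5.

Boundary ∂_1: C_1 → C_0 sends each edge [p,q] (with p < q) to q − p. For instance
  ∂DF = F − D.
This gives a 5×10 integer matrix of rank 4; reducing to Smith normal form yields diagonal entries (1,1,1,1).

Boundary ∂_2: C_2 → C_1 sends each 2-simplex [p,q,r] to [q,r] − [p,r] + [p,q]. For instance
  ∂BEF = EF − BF + BE,
  ∂ADE = DE − AE + AD.
The 10×10 boundary matrix has rank 6 and Smith normal form diag(1,1,1,1,1,1).

Boundary ∂_3: C_3 → C_2 sends each 3-simplex σ to the alternating sum Σ_i (−1)^i (σ with its i-th vertex removed). For instance
  ∂ABEF = BEF − AEF + ABF − ABE,
  ∂ABDF = BDF − ADF + ABF − ABD.
The resulting 10×5 matrix has rank 4, and its Smith normal form has invariant factors (1,1,1,1).

Reading off H_k = ker ∂_k / im ∂_{k+1}:

  H_0: rank C_0 − rank ∂_1 = 5 − 4 = 1, and the invariant factors of ∂_1 are all 1, so H_0 = Z.
  H_1: rank ker ∂_1 − rank ∂_2 = (10 − 4) − 6 = 0, and the invariant factors of ∂_2 are all 1, so H_1 = 0.
  H_2: rank ker ∂_2 − rank ∂_3 = (10 − 6) − 4 = 0, and the invariant factors of ∂_3 are all 1, so H_2 = 0.
  H_3: rank ker ∂_3 − rank ∂_4 = (5 − 4) − 0 = 1, and there is no ∂_4, so H_3 = Z.

H_0 ≅ Z,  H_1 = 0,  H_2 = 0,  H_3 ≅ Z.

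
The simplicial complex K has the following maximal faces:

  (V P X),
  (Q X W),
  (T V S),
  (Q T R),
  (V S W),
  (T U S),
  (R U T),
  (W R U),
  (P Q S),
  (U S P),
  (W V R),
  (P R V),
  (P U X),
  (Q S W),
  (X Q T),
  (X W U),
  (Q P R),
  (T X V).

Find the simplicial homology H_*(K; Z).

H_0 ≅ Z,  H_1 ≅ Z^2,  H_2 ≅ Z.

Take the total order P < Q < R < S < T < U < V < W < X on the vertex set. Then K (dimension 2) consists of the simplices:

  0-simplices (9): P, Q, R, S, T, U, V, W, X
  1-simplices (27): PQ, PR, PS, PU, PV, PX, QR, QS, QT, QW, QX, RT, RU, RV, RW, ST, SU, SV, SW, TU, TV, TX, UW, UX, VW, VX, WX
  2-simplices (18): PQR, PQS, PRV, PSU, PUX, PVX, QRT, QSW, QTX, QWX, RTU, RUW, RVW, STU, STV, SVW, TVX, UWX

giving chain groups C_0 ≅ Z^9, C_1 ≅ Z^27, C_2 ≅ Z^18.

The boundary map ∂_1: C_1 → C_0 is given by ∂[p,q] = [q] − [p]. For instance
  ∂WX = X − W.
This gives a 9×27 integer matrix of rank 8; reducing to Smith normal form yields diagonal entries (1,1,1,1,1,1,1,1).

∂_2: C_2 → C_1 acts by ∂[p,q,r] = [q,r] − [p,r] + [p,q]. For instance
  ∂STU = TU − SU + ST,
  ∂PRV = RV − PV + PR.
The resulting 27×18 matrix has rank 17, and its Smith normal form has invariant factors (1,1,1,1,1,1,1,1,1,1,1,1,1,1,1,1,1).

Computing H_k = (kernel of ∂_k) / (image of ∂_{k+1}):

  H_0: rank C_0 − rank ∂_1 = 9 − 8 = 1, and the invariant factors of ∂_1 are all 1, so H_0 ≅ Z.
  H_1: rank ker ∂_1 − rank ∂_2 = (27 − 8) − 17 = 2, and the invariant factors of ∂_2 are all 1, so H_1 ≅ Z^2.
  H_2: rank ker ∂_2 − rank ∂_3 = (18 − 17) − 0 = 1, and there is no ∂_3, so H_2 ≅ Z.

As a check, the Euler characteristic is 9 − 27 + 18 = 0, which agrees with 1 − 2 + 1 = 0.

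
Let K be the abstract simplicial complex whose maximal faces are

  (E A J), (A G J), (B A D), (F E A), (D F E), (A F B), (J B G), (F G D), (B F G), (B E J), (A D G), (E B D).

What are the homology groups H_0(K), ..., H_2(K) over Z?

We work with the vertex ordering A < B < D < E < F < G < J. The simplices of K, each written with vertices in increasing order, are:

  0-simplices (7): A, B, D, E, F, G, J
  1-simplices (18): AB, AD, AE, AF, AG, AJ, BD, BE, BF, BG, BJ, DE, DF, DG, EF, EJ, FG, GJ
  2-simplices (12): ABD, ABF, ADG, AEF, AEJ, AGJ, BDE, BEJ, BFG, BGJ, DEF, DFG

giving chain groups C_0 ≅ Z^7, C_1 ≅ Z^18, C_2 ≅ Z^12.

Boundary ∂_1: C_1 → C_0 is given by ∂[p,q] = [q] − [p].
The resulting 7×18 matrix has rank 6, and its Smith normal form has invariant factors (1,1,1,1,1,1).

The boundary map ∂_2: C_2 → C_1 maps a triangle to the signed sum of its edges. For instance
  ∂AEF = EF − AF + AE,
  ∂BEJ = EJ − BJ + BE.
The 18×12 boundary matrix has rank 12 and Smith normal form diag(1,1,1,1,1,1,1,1,1,1,1,2).

From H_k ≅ ker(∂_k) / im(∂_{k+1}) we obtain:

  H_0: rank C_0 − rank ∂_1 = 7 − 6 = 1, and the invariant factors of ∂_1 are all 1, so H_0 ≅ Z.
  H_1: rank ker ∂_1 − rank ∂_2 = (18 − 6) − 12 = 0, and ∂_2 has invariant factor 2 > 1, so H_1 ≅ Z_2.
  H_2: rank ker ∂_2 − rank ∂_3 = (12 − 12) − 0 = 0, and there is no ∂_3, so H_2 ≅ 0.

(K is a triangulation of the real projective plane RP^2.)

H_0 ≅ Z,  H_1 ≅ Z_2,  H_2 = 0.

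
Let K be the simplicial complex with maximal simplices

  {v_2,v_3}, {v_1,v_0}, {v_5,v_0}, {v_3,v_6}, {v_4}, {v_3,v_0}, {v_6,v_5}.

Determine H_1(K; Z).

Take the total order v_0 < v_1 < v_2 < v_3 < v_4 < v_5 < v_6 on the vertex set. Then K (dimension 1) consists of the simplices:

  0-simplices (7): [v_0], [v_1], [v_2], [v_3], [v_4], [v_5], [v_6]
  1-simplices (6): [v_0,v_1], [v_0,v_3], [v_0,v_5], [v_2,v_3], [v_3,v_6], [v_5,v_6]

giving chain groups C_0 ≅ Z^7, C_1 ≅ Z^6.

The boundary map ∂_1: C_1 → C_0 is given by ∂[p,q] = [q] − [p]. For instance
  ∂[v_0,v_5] = [v_5] − [v_0].
The 7×6 boundary matrix has rank 5 and Smith normal form diag(1,1,1,1,1).

Now H_k = ker ∂_k / im ∂_{k+1}, so:

  H_1: rank ker ∂_1 − rank ∂_2 = (6 − 5) − 0 = 1, and there is no ∂_2, so H_1 = Z.

H_1 ≅ Z.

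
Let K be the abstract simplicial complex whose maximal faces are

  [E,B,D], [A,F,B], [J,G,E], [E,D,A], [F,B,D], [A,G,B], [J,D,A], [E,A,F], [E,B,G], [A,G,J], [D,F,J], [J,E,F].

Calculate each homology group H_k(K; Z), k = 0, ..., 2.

We work with the vertex ordering A < B < D < E < F < G < J. The simplices of K, each written with vertices in increasing order, are:

  0-simplices (7): A, B, D, E, F, G, J
  1-simplices (18): AB, AD, AE, AF, AG, AJ, BD, BE, BF, BG, DE, DF, DJ, EF, EG, EJ, FJ, GJ
  2-simplices (12): ABF, ABG, ADE, ADJ, AEF, AGJ, BDE, BDF, BEG, DFJ, EFJ, EGJ

so the chain groups are C_0 ≅ Z^7, C_1 ≅ Z^18, C_2 ≅ Z^12.

The boundary map ∂_1: C_1 → C_0 maps an edge to its endpoints' difference, ∂[p,q] = q − p. For instance
  ∂BG = G − B.
The 7×18 boundary matrix has rank 6 and Smith normal form diag(1,1,1,1,1,1).

∂_2: C_2 → C_1 maps a triangle to the signed sum of its edges. For instance
  ∂ABG = BG − AG + AB,
  ∂ABF = BF − AF + AB.
The resulting 18×12 matrix has rank 12, and its Smith normal form has invariant factors (1,1,1,1,1,1,1,1,1,1,1,2).

From H_k ≅ ker(∂_k) / im(∂_{k+1}) we obtain:

  H_0: rank C_0 − rank ∂_1 = 7 − 6 = 1, and the invariant factors of ∂_1 are all 1, so H_0 = Z.
  H_1: rank ker ∂_1 − rank ∂_2 = (18 − 6) − 12 = 0, and ∂_2 has invariant factor 2 > 1, so H_1 = Z/2.
  H_2: rank ker ∂_2 − rank ∂_3 = (12 − 12) − 0 = 0, and there is no ∂_3, so H_2 = 0.

(K is a triangulation of the real projective plane RP^2.)

H_0 ≅ Z,  H_1 ≅ Z/2,  H_2 = 0.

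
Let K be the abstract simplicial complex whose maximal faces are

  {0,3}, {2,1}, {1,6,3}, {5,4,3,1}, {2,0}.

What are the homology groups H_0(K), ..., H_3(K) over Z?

Take the total order 0 < 1 < 2 < 3 < 4 < 5 < 6 on the vertex set. Then K (dimension 3) consists of the simplices:

  0-simplices (7): [0], [1], [2], [3], [4], [5], [6]
  1-simplices (11): [0,2], [0,3], [1,2], [1,3], [1,4], [1,5], [1,6], [3,4], [3,5], [3,6], [4,5]
  2-simplices (5): [1,3,4], [1,3,5], [1,3,6], [1,4,5], [3,4,5]
  3-simplices (1): [1,3,4,5]

giving chain groups C_0 ≅ Z^7, C_1 ≅ Z^11, C_2 ≅ Z^5, C_3 ≅ Z^1.

The boundary map ∂_1: C_1 → C_0 is given by ∂[p,q] = [q] − [p]. For instance
  ∂[0,2] = [2] − [0].
The 7×11 boundary matrix has rank 6 and Smith normal form diag(1,1,1,1,1,1).

Boundary ∂_2: C_2 → C_1 maps a triangle to the signed sum of its edges. For instance
  ∂[1,3,5] = [3,5] − [1,5] + [1,3],
  ∂[1,4,5] = [4,5] − [1,5] + [1,4].
The resulting 11×5 matrix has rank 4, and its Smith normal form has invariant factors (1,1,1,1).

The boundary map ∂_3: C_3 → C_2 sends each 3-simplex σ to the alternating sum Σ_i (−1)^i (σ with its i-th vertex removed). For instance
  ∂[1,3,4,5] = [3,4,5] − [1,4,5] + [1,3,5] − [1,3,4].
As a 5×1 matrix over Z this has rank 1, with invariant factors (1).

Computing H_k = (kernel of ∂_k) / (image of ∂_{k+1}):

  H_0: rank C_0 − rank ∂_1 = 7 − 6 = 1, and the invariant factors of ∂_1 are all 1, so H_0 ≅ Z.
  H_1: rank ker ∂_1 − rank ∂_2 = (11 − 6) − 4 = 1, and the invariant factors of ∂_2 are all 1, so H_1 ≅ Z.
  H_2: rank ker ∂_2 − rank ∂_3 = (5 − 4) − 1 = 0, and the invariant factors of ∂_3 are all 1, so H_2 ≅ 0.
  H_3: rank ker ∂_3 − rank ∂_4 = (1 − 1) − 0 = 0, and there is no ∂_4, so H_3 ≅ 0.

As a check, the Euler characteristic is 7 − 11 + 5 − 1 = 0, which agrees with 1 − 1 + 0 − 0 = 0.

H_0 = Z,  H_1 = Z,  H_2 = 0,  H_3 = 0.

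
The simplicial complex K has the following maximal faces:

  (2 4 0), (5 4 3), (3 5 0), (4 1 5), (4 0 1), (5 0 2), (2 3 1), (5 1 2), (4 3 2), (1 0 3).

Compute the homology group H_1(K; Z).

Take the total order 0 < 1 < 2 < 3 < 4 < 5 on the vertex set. Then K (dimension 2) consists of the simplices:

  0-simplices (6): [0], [1], [2], [3], [4], [5]
  1-simplices (15): [0,1], [0,2], [0,3], [0,4], [0,5], [1,2], [1,3], [1,4], [1,5], [2,3], [2,4], [2,5], [3,4], [3,5], [4,5]
  2-simplices (10): [0,1,3], [0,1,4], [0,2,4], [0,2,5], [0,3,5], [1,2,3], [1,2,5], [1,4,5], [2,3,4], [3,4,5]

so the chain groups are C_0 ≅ Z^6, C_1 ≅ Z^15, C_2 ≅ Z^10.

∂_1: C_1 → C_0 is given by ∂[p,q] = [q] − [p].
This gives a 6×15 integer matrix of rank 5; reducing to Smith normal form yields diagonal entries (1,1,1,1,1).

The boundary map ∂_2: C_2 → C_1 sends each 2-simplex [p,q,r] to [q,r] − [p,r] + [p,q]. For instance
  ∂[1,4,5] = [4,5] − [1,5] + [1,4],
  ∂[0,1,3] = [1,3] − [0,3] + [0,1].
This gives a 15×10 integer matrix of rank 10; reducing to Smith normal form yields diagonal entries (1,1,1,1,1,1,1,1,1,2).

Computing H_k = (kernel of ∂_k) / (image of ∂_{k+1}):

  H_1: rank ker ∂_1 − rank ∂_2 = (15 − 5) − 10 = 0, and ∂_2 has invariant factor 2 > 1, so H_1 = Z/2.

H_1 ≅ Z/2.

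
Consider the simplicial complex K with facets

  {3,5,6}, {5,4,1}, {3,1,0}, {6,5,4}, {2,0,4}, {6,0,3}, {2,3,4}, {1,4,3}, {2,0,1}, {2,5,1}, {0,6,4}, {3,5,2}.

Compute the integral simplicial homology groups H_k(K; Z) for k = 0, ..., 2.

H_0 = Z,  H_1 = Z_2,  H_2 = 0.

Order the vertices as 0 < 1 < 2 < 3 < 4 < 5 < 6. Listing each simplex with vertices in this order, K has dimension 2 with simplices:

  0-simplices (7): [0], [1], [2], [3], [4], [5], [6]
  1-simplices (18): [0,1], [0,2], [0,3], [0,4], [0,6], [1,2], [1,3], [1,4], [1,5], [2,3], [2,4], [2,5], [3,4], [3,5], [3,6], [4,5], [4,6], [5,6]
  2-simplices (12): [0,1,2], [0,1,3], [0,2,4], [0,3,6], [0,4,6], [1,2,5], [1,3,4], [1,4,5], [2,3,4], [2,3,5], [3,5,6], [4,5,6]

Hence C_0 ≅ Z^7, C_1 ≅ Z^18, C_2 ≅ Z^12.

Boundary ∂_1: C_1 → C_0 is given by ∂[p,q] = [q] − [p]. For instance
  ∂[0,6] = [6] − [0].
The resulting 7×18 matrix has rank 6, and its Smith normal form has invariant factors (1,1,1,1,1,1).

∂_2: C_2 → C_1 sends each 2-simplex [p,q,r] to [q,r] − [p,r] + [p,q]. For instance
  ∂[1,3,4] = [3,4] − [1,4] + [1,3],
  ∂[4,5,6] = [5,6] − [4,6] + [4,5].
This gives a 18×12 integer matrix of rank 12; reducing to Smith normal form yields diagonal entries (1,1,1,1,1,1,1,1,1,1,1,2).

Reading off H_k = ker ∂_k / im ∂_{k+1}:

  H_0: rank C_0 − rank ∂_1 = 7 − 6 = 1, and the invariant factors of ∂_1 are all 1, so H_0 = Z.
  H_1: rank ker ∂_1 − rank ∂_2 = (18 − 6) − 12 = 0, and ∂_2 has invariant factor 2 > 1, so H_1 = Z_2.
  H_2: rank ker ∂_2 − rank ∂_3 = (12 − 12) − 0 = 0, and there is no ∂_3, so H_2 = 0.

As a check, the Euler characteristic is 7 − 18 + 12 = 1, which agrees with 1 − 0 + 0 = 1.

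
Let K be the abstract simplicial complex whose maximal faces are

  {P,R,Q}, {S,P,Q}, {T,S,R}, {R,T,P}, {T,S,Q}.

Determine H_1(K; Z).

Fix the vertex order P < Q < R < S < T and write every simplex with vertices in increasing order. Then dim K = 2 and the simplices of K are:

  0-simplices (5): P, Q, R, S, T
  1-simplices (10): PQ, PR, PS, PT, QR, QS, QT, RS, RT, ST
  2-simplices (5): PQR, PQS, PRT, QST, RST

Hence C_0 ≅ Z^5, C_1 ≅ Z^10, C_2 ≅ Z^5.

Boundary ∂_1: C_1 → C_0 maps an edge to its endpoints' difference, ∂[p,q] = q − p.
The 5×10 boundary matrix has rank 4 and Smith normal form diag(1,1,1,1).

The boundary map ∂_2: C_2 → C_1 maps a triangle to the signed sum of its edges. For instance
  ∂PQR = QR − PR + PQ,
  ∂RST = ST − RT + RS.
The resulting 10×5 matrix has rank 5, and its Smith normal form has invariant factors (1,1,1,1,1).

Computing H_k = (kernel of ∂_k) / (image of ∂_{k+1}):

  H_1: rank ker ∂_1 − rank ∂_2 = (10 − 4) − 5 = 1, and the invariant factors of ∂_2 are all 1, so H_1 ≅ Z.

H_1 = Z.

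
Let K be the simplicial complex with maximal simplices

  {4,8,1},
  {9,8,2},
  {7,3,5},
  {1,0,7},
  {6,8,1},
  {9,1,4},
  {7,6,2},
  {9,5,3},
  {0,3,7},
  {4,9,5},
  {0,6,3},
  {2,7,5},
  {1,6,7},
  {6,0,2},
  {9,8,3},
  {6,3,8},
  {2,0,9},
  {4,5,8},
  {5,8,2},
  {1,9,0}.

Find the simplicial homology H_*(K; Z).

H_0 ≅ Z,  H_1 ≅ Z × Z/2,  H_2 = 0.

Take the total order 0 < 1 < 2 < 3 < 4 < 5 < 6 < 7 < 8 < 9 on the vertex set. Then K (dimension 2) consists of the simplices:

  0-simplices (10): [0], [1], [2], [3], [4], [5], [6], [7], [8], [9]
  1-simplices (30): (30 of them)
  2-simplices (20): (20 of them)

so the chain groups are C_0 ≅ Z^10, C_1 ≅ Z^30, C_2 ≅ Z^20.

∂_1: C_1 → C_0 maps an edge to its endpoints' difference, ∂[p,q] = q − p. For instance
  ∂[0,1] = [1] − [0].
The 10×30 boundary matrix has rank 9 and Smith normal form diag(1,1,1,1,1,1,1,1,1).

∂_2: C_2 → C_1 maps a triangle to the signed sum of its edges. For instance
  ∂[1,4,8] = [4,8] − [1,8] + [1,4],
  ∂[3,8,9] = [8,9] − [3,9] + [3,8].
This gives a 30×20 integer matrix of rank 20; reducing to Smith normal form yields diagonal entries (1,1,1,1,1,1,1,1,1,1,1,1,1,1,1,1,1,1,1,2).

Computing H_k = (kernel of ∂_k) / (image of ∂_{k+1}):

  H_0: rank C_0 − rank ∂_1 = 10 − 9 = 1, and the invariant factors of ∂_1 are all 1, so H_0 ≅ Z.
  H_1: rank ker ∂_1 − rank ∂_2 = (30 − 9) − 20 = 1, and ∂_2 has invariant factor 2 > 1, so H_1 ≅ Z × Z/2.
  H_2: rank ker ∂_2 − rank ∂_3 = (20 − 20) − 0 = 0, and there is no ∂_3, so H_2 ≅ 0.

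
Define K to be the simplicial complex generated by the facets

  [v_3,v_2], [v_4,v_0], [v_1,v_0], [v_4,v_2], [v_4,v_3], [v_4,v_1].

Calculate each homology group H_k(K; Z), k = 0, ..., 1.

H_0 ≅ Z,  H_1 ≅ Z^2.

Order the vertices as v_0 < v_1 < v_2 < v_3 < v_4. Listing each simplex with vertices in this order, K has dimension 1 with simplices:

  0-simplices (5): [v_0], [v_1], [v_2], [v_3], [v_4]
  1-simplices (6): [v_0,v_1], [v_0,v_4], [v_1,v_4], [v_2,v_3], [v_2,v_4], [v_3,v_4]

giving chain groups C_0 ≅ Z^5, C_1 ≅ Z^6.

The boundary map ∂_1: C_1 → C_0 sends each edge [p,q] (with p < q) to q − p.
As a 5×6 matrix over Z this has rank 4, with invariant factors (1,1,1,1).

Now H_k = ker ∂_k / im ∂_{k+1}, so:

  H_0: rank C_0 − rank ∂_1 = 5 − 4 = 1, and the invariant factors of ∂_1 are all 1, so H_0 = Z.
  H_1: rank ker ∂_1 − rank ∂_2 = (6 − 4) − 0 = 2, and there is no ∂_2, so H_1 = Z^2.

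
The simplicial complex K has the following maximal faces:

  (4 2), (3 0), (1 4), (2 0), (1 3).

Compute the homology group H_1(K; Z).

H_1 = Z.

Fix the vertex order 0 < 1 < 2 < 3 < 4 and write every simplex with vertices in increasing order. Then dim K = 1 and the simplices of K are:

  0-simplices (5): [0], [1], [2], [3], [4]
  1-simplices (5): [0,2], [0,3], [1,3], [1,4], [2,4]

so the chain groups are C_0 ≅ Z^5, C_1 ≅ Z^5.

Boundary ∂_1: C_1 → C_0 maps an edge to its endpoints' difference, ∂[p,q] = q − p. For instance
  ∂[0,3] = [3] − [0].
The resulting 5×5 matrix has rank 4, and its Smith normal form has invariant factors (1,1,1,1).

Computing H_k = (kernel of ∂_k) / (image of ∂_{k+1}):

  H_1: rank ker ∂_1 − rank ∂_2 = (5 − 4) − 0 = 1, and there is no ∂_2, so H_1 = Z.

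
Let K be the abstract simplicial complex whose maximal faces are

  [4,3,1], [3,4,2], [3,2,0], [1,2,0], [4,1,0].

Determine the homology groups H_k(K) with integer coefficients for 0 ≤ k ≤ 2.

Fix the vertex order 0 < 1 < 2 < 3 < 4 and write every simplex with vertices in increasing order. Then dim K = 2 and the simplices of K are:

  0-simplices (5): [0], [1], [2], [3], [4]
  1-simplices (10): [0,1], [0,2], [0,3], [0,4], [1,2], [1,3], [1,4], [2,3], [2,4], [3,4]
  2-simplices (5): [0,1,2], [0,1,4], [0,2,3], [1,3,4], [2,3,4]

Hence C_0 ≅ Z^5, C_1 ≅ Z^10, C_2 ≅ Z^5.

Boundary ∂_1: C_1 → C_0 is given by ∂[p,q] = [q] − [p].
This gives a 5×10 integer matrix of rank 4; reducing to Smith normal form yields diagonal entries (1,1,1,1).

Boundary ∂_2: C_2 → C_1 maps a triangle to the signed sum of its edges. For instance
  ∂[2,3,4] = [3,4] − [2,4] + [2,3],
  ∂[0,1,4] = [1,4] − [0,4] + [0,1].
The resulting 10×5 matrix has rank 5, and its Smith normal form has invariant factors (1,1,1,1,1).

Reading off H_k = ker ∂_k / im ∂_{k+1}:

  H_0: rank C_0 − rank ∂_1 = 5 − 4 = 1, and the invariant factors of ∂_1 are all 1, so H_0 = Z.
  H_1: rank ker ∂_1 − rank ∂_2 = (10 − 4) − 5 = 1, and the invariant factors of ∂_2 are all 1, so H_1 = Z.
  H_2: rank ker ∂_2 − rank ∂_3 = (5 − 5) − 0 = 0, and there is no ∂_3, so H_2 = 0.

As a check, the Euler characteristic is 5 − 10 + 5 = 0, which agrees with 1 − 1 + 0 = 0.
(K is a triangulation of the Möbius band.)

H_0 = Z,  H_1 = Z,  H_2 = 0.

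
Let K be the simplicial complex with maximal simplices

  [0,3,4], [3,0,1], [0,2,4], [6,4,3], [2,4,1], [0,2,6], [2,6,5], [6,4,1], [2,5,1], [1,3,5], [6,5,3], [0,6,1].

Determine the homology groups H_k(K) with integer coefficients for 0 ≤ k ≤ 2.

Order the vertices as 0 < 1 < 2 < 3 < 4 < 5 < 6. Listing each simplex with vertices in this order, K has dimension 2 with simplices:

  0-simplices (7): [0], [1], [2], [3], [4], [5], [6]
  1-simplices (18): [0,1], [0,2], [0,3], [0,4], [0,6], [1,2], [1,3], [1,4], [1,5], [1,6], [2,4], [2,5], [2,6], [3,4], [3,5], [3,6], [4,6], [5,6]
  2-simplices (12): [0,1,3], [0,1,6], [0,2,4], [0,2,6], [0,3,4], [1,2,4], [1,2,5], [1,3,5], [1,4,6], [2,5,6], [3,4,6], [3,5,6]

so the chain groups are C_0 ≅ Z^7, C_1 ≅ Z^18, C_2 ≅ Z^12.

∂_1: C_1 → C_0 sends each edge [p,q] (with p < q) to q − p. For instance
  ∂[1,3] = [3] − [1].
This gives a 7×18 integer matrix of rank 6; reducing to Smith normal form yields diagonal entries (1,1,1,1,1,1).

Boundary ∂_2: C_2 → C_1 sends each 2-simplex [p,q,r] to [q,r] − [p,r] + [p,q]. For instance
  ∂[2,5,6] = [5,6] − [2,6] + [2,5],
  ∂[0,2,6] = [2,6] − [0,6] + [0,2].
This gives a 18×12 integer matrix of rank 12; reducing to Smith normal form yields diagonal entries (1,1,1,1,1,1,1,1,1,1,1,2).

Now H_k = ker ∂_k / im ∂_{k+1}, so:

  H_0: rank C_0 − rank ∂_1 = 7 − 6 = 1, and the invariant factors of ∂_1 are all 1, so H_0 ≅ Z.
  H_1: rank ker ∂_1 − rank ∂_2 = (18 − 6) − 12 = 0, and ∂_2 has invariant factor 2 > 1, so H_1 ≅ Z/2.
  H_2: rank ker ∂_2 − rank ∂_3 = (12 − 12) − 0 = 0, and there is no ∂_3, so H_2 ≅ 0.

As a check, the Euler characteristic is 7 − 18 + 12 = 1, which agrees with 1 − 0 + 0 = 1.

H_0 ≅ Z,  H_1 ≅ Z/2,  H_2 = 0.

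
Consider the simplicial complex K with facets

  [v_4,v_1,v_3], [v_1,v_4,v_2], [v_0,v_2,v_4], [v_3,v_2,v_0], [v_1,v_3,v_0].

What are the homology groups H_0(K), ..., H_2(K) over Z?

H_0 ≅ Z,  H_1 ≅ Z,  H_2 = 0.

K has 5 vertices, 10 edges, 5 triangles.
rank ∂_0 = 0, rank ∂_1 = 4 ⇒ b_0 = 5 − 0 − 4 = 1; all invariant factors of ∂_1 are 1 so no torsion. So H_0 ≅ Z.
rank ∂_1 = 4, rank ∂_2 = 5 ⇒ b_1 = 10 − 4 − 5 = 1; all invariant factors of ∂_2 are 1 so no torsion. So H_1 ≅ Z.
rank ∂_2 = 5, rank ∂_3 = 0 ⇒ b_2 = 5 − 5 − 0 = 0. So H_2 ≅ 0.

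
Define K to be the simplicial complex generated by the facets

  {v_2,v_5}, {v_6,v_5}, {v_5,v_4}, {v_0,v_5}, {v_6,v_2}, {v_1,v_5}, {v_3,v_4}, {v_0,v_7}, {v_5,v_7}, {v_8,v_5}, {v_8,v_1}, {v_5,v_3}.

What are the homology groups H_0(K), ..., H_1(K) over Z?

We work with the vertex ordering v_0 < v_1 < v_2 < v_3 < v_4 < v_5 < v_6 < v_7 < v_8. The simplices of K, each written with vertices in increasing order, are:

  0-simplices (9): [v_0], [v_1], [v_2], [v_3], [v_4], [v_5], [v_6], [v_7], [v_8]
  1-simplices (12): [v_0,v_5], [v_0,v_7], [v_1,v_5], [v_1,v_8], [v_2,v_5], [v_2,v_6], [v_3,v_4], [v_3,v_5], [v_4,v_5], [v_5,v_6], [v_5,v_7], [v_5,v_8]

giving chain groups C_0 ≅ Z^9, C_1 ≅ Z^12.

∂_1: C_1 → C_0 sends each edge [p,q] (with p < q) to q − p. For instance
  ∂[v_5,v_7] = [v_7] − [v_5].
As a 9×12 matrix over Z this has rank 8, with invariant factors (1,1,1,1,1,1,1,1).

Computing H_k = (kernel of ∂_k) / (image of ∂_{k+1}):

  H_0: rank C_0 − rank ∂_1 = 9 − 8 = 1, and the invariant factors of ∂_1 are all 1, so H_0 = Z.
  H_1: rank ker ∂_1 − rank ∂_2 = (12 − 8) − 0 = 4, and there is no ∂_2, so H_1 = Z^4.

As a check, the Euler characteristic is 9 − 12 = -3, which agrees with 1 − 4 = -3.

H_0 ≅ Z,  H_1 ≅ Z^4.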